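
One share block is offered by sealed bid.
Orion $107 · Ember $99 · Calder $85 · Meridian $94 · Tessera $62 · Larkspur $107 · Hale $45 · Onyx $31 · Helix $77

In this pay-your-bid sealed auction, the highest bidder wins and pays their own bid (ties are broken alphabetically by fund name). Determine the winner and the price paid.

Larkspur pays $107

Bids ranked: 107 (Larkspur) > 107 (Orion) > 99 (Ember) > 94 (Meridian) > 85 (Calder) > 77 (Helix) > …
Larkspur and Orion tie at $107; tie-break gives it to Larkspur.
First-price: Larkspur pays what they bid, $107.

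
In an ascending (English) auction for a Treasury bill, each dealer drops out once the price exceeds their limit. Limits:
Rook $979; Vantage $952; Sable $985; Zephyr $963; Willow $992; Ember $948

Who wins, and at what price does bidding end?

Willow wins at $985

Sorting limits: 992 (Willow) > 985 (Sable) > 979 (Rook) > 963 (Zephyr) > 952 (Vantage) > 948 (Ember)
Once the price passes $985, only Willow is left; the hammer falls at Sable's limit of $985.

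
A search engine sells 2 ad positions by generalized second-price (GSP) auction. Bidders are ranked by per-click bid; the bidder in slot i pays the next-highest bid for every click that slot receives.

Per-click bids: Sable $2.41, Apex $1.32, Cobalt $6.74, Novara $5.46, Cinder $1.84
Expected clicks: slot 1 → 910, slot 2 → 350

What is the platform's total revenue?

Total revenue: $5812.10

Ranked by bid: $6.74 (Cobalt) > $5.46 (Novara) > $2.41 (Sable) > …
Slot 1: Cobalt pays $5.46 × 910 = $4968.60
Slot 2: Novara pays $2.41 × 350 = $843.50
Total = $5812.10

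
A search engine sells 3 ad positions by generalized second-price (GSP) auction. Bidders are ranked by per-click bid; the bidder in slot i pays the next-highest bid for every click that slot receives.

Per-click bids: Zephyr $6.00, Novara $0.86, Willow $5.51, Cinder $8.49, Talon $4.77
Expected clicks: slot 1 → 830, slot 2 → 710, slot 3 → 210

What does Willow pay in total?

Sorting advertisers: $8.49 (Cinder) > $6.00 (Zephyr) > $5.51 (Willow) > $4.77 (Talon) > …
Willow holds slot 3 → pays next bid $4.77 × 210 clicks = $1001.70.

Willow pays $1001.70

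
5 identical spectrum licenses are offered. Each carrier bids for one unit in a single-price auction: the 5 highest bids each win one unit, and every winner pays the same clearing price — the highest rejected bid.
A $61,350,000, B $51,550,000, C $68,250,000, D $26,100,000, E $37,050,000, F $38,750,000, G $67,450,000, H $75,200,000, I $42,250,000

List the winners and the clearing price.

Bids ranked high→low: 75,200,000 (H), 68,250,000 (C), 67,450,000 (G), 61,350,000 (A), 51,550,000 (B), 42,250,000 (I), 38,750,000 (F), …
The 5 highest are H, C, G, A, B.
First losing bid is I's $42,250,000, which sets the uniform price.

H, C, G, A, B; each pays $42,250,000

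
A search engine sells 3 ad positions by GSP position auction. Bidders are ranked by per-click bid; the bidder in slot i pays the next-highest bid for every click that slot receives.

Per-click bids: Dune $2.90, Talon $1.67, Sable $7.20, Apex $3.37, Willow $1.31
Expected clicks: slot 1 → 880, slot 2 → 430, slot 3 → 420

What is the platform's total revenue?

Sorting advertisers: $7.20 (Sable) > $3.37 (Apex) > $2.90 (Dune) > $1.67 (Talon) > …
Slot 1: Sable pays $3.37 × 880 = $2965.60
Slot 2: Apex pays $2.90 × 430 = $1247.00
Slot 3: Dune pays $1.67 × 420 = $701.40
Total = $4914.00

Total revenue: $4914.00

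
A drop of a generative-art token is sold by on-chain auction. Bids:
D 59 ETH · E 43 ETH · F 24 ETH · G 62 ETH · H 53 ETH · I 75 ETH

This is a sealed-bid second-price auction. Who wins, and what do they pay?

Sorting bids: 75 (I) > 62 (G) > 59 (D) > 53 (H) > 43 (E) > 24 (F)
I wins with the highest bid; price is set by the runner-up at 62 ETH.

I pays 62 ETH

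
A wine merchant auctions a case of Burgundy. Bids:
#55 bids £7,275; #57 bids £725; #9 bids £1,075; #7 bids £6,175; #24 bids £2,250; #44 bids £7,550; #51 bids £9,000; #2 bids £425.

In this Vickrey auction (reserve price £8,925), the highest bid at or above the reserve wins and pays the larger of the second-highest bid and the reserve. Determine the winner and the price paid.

Rule: the highest bid at or above the reserve wins and pays the larger of the second-highest bid and the reserve.
Sorting bids: 9,000 (#51) > 7,550 (#44) > 7,275 (#55) > 6,175 (#7) > 2,250 (#24) > 1,075 (#9) > …
#51 has the top bid at or above the reserve (£9,000).
Second-highest bid £7,550 is below the reserve £8,925, so the reserve binds → payment £8,925.

#51 pays £8,925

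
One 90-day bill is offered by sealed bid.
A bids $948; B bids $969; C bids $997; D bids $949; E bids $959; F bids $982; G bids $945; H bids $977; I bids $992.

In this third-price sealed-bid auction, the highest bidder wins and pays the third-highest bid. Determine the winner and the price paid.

Bids ranked: 997 (C) > 992 (I) > 982 (F) > 977 (H) > 969 (B) > 959 (E) > …
C is highest; pays the third-highest bid, $982.

C pays $982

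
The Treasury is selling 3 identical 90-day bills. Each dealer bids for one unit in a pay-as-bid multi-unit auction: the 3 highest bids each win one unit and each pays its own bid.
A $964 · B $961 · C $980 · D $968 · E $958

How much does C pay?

C pays $980

Sorting: 980 (C), 968 (D), 964 (A), 961 (B), 958 (E)
Winners (3 units): C, D, A.
C wins → own bid $980.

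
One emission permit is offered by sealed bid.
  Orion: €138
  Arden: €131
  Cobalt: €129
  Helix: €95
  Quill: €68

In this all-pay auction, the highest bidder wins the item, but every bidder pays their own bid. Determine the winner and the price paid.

Orion pays €138

Sorting bids: 138 (Orion) > 131 (Arden) > 129 (Cobalt) > 95 (Helix) > 68 (Quill)
Orion wins with the top bid; all bids are sunk regardless.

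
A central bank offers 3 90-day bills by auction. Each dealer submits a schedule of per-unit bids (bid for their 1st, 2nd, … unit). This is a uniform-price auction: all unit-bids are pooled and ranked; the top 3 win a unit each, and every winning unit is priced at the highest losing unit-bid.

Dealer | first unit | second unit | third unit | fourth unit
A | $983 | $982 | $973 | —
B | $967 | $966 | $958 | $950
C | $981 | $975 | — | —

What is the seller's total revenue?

Merging the schedules and taking the best 3: 983 (A-1), 982 (A-2), 981 (C-1)
The (k+1)-th unit-bid is $975.
Allocation: A 2, C 1. Every unit priced at $975.
Revenue = 3 × 975 = $2,925.

Total revenue: $2,925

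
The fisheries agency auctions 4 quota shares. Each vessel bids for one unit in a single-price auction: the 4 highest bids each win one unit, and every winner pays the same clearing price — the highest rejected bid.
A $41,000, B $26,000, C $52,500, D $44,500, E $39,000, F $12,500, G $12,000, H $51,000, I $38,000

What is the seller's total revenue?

Total revenue: $156,000

Ordering the bids: 52,500 (C), 51,000 (H), 44,500 (D), 41,000 (A), 39,000 (E), 38,000 (I), …
The 4 highest are C, H, D, A.
Clearing price = highest rejected bid = $39,000.
Total revenue = 4 × $39,000 = $156,000.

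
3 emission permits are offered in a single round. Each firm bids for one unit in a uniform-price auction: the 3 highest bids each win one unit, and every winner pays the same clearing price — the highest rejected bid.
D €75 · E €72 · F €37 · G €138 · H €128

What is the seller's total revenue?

Total revenue: €216

Sorting: 138 (G), 128 (H), 75 (D), 72 (E), 37 (F)
Top 3: G, H, D.
First losing bid is E's €72, which sets the uniform price.
Total revenue = 3 × €72 = €216.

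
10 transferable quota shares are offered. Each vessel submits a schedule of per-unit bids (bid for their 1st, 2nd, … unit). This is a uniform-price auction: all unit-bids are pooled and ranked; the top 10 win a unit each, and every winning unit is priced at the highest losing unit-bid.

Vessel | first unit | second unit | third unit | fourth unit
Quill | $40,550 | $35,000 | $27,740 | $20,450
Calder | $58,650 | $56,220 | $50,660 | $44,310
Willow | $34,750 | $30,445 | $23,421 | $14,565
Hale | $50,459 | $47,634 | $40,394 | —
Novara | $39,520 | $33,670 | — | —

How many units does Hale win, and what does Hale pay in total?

All unit-bids, highest first — top 10: 58,650 (Calder-1), 56,220 (Calder-2), 50,660 (Calder-3), 50,459 (Hale-1), 47,634 (Hale-2), 44,310 (Calder-4), 40,550 (Quill-1), 40,394 (Hale-3), 39,520 (Novara-1), 35,000 (Quill-2)
First bid not allocated: $34,750.
Hale wins 3 unit(s) at $34,750 each.

Hale: 3 units, pays $104,250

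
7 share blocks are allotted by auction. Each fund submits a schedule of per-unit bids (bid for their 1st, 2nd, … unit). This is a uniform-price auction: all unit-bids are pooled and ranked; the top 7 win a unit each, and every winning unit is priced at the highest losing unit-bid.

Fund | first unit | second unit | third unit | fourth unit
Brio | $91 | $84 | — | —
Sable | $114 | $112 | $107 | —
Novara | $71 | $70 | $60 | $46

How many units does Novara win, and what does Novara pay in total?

All unit-bids, highest first — top 7: 114 (Sable-1), 112 (Sable-2), 107 (Sable-3), 91 (Brio-1), 84 (Brio-2), 71 (Novara-1), 70 (Novara-2)
Highest rejected unit-bid = $60.
Novara wins 2 unit(s) at $60 each.

Novara: 2 units, pays $120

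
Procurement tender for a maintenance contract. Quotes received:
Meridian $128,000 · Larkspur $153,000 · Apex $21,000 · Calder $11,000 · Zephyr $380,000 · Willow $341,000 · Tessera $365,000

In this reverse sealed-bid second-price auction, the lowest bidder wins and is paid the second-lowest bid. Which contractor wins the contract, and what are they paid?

Calder is paid $21,000

Sorting bids: 11,000 (Calder) < 21,000 (Apex) < 128,000 (Meridian) < 153,000 (Larkspur) < 341,000 (Willow) < 365,000 (Tessera) < …
Calder wins with the lowest bid; price is set by the runner-up at $21,000.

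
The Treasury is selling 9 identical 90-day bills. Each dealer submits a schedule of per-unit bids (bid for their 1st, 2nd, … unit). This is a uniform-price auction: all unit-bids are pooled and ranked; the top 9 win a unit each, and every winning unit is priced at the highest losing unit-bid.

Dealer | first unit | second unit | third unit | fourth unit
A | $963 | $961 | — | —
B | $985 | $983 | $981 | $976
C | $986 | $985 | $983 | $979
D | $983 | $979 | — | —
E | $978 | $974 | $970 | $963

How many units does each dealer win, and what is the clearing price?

Pooled unit-bids ranked (top 9): 986 (C-1), 985 (B-1), 985 (C-2), 983 (B-2), 983 (C-3), 983 (D-1), 981 (B-3), 979 (C-4), 979 (D-2)
First bid not allocated: $978.
Allocation: B 3, C 4, D 2.

B 3, C 4, D 2; clearing price $978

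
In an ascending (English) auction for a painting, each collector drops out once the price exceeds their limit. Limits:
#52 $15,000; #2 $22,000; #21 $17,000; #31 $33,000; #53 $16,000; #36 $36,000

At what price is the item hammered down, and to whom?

#36 wins at $33,000

Limits in order: 36,000 (#36) > 33,000 (#31) > 22,000 (#2) > 17,000 (#21) > 16,000 (#53) > 15,000 (#52)
Once the price passes $33,000, only #36 is left; the hammer falls at #31's limit of $33,000.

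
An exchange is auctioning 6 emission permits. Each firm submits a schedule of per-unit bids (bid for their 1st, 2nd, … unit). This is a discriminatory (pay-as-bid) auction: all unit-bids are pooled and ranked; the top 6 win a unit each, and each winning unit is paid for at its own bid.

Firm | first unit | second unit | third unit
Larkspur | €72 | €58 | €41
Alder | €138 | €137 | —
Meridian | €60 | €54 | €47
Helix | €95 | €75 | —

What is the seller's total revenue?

Total revenue: €577

Pooled unit-bids ranked (top 6): 138 (Alder-1), 137 (Alder-2), 95 (Helix-1), 75 (Helix-2), 72 (Larkspur-1), 60 (Meridian-1)
Next rejected bid: €58 (not a price — pay-as-bid).
Each winning unit pays its own bid.
Revenue = 138 + 137 + 95 + 75 + 72 + 60 = €577.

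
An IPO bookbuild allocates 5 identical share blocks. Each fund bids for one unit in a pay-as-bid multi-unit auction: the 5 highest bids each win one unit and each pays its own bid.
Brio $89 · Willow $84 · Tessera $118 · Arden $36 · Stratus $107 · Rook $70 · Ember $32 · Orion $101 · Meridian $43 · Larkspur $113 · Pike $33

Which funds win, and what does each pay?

Tessera $118, Larkspur $113, Stratus $107, Orion $101, Brio $89

Ordering the bids: 118 (Tessera), 113 (Larkspur), 107 (Stratus), 101 (Orion), 89 (Brio), 84 (Willow), 70 (Rook), …
Winners (5 units): Tessera, Larkspur, Stratus, Orion, Brio.
Each winner pays its own bid: Tessera $118, Larkspur $113, Stratus $107, Orion $101, Brio $89.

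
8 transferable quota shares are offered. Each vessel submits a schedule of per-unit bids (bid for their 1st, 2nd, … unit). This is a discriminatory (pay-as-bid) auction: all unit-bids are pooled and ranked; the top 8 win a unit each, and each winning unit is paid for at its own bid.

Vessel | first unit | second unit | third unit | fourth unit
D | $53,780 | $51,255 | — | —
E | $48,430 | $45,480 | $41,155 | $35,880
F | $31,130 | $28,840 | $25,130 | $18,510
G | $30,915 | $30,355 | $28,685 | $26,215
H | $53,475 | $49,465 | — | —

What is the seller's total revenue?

Total revenue: $378,920

All unit-bids, highest first — top 8: 53,780 (D-1), 53,475 (H-1), 51,255 (D-2), 49,465 (H-2), 48,430 (E-1), 45,480 (E-2), 41,155 (E-3), 35,880 (E-4)
Next rejected bid: $31,130 (not a price — pay-as-bid).
Each winning unit pays its own bid.
Revenue = 53,780 + 53,475 + 51,255 + 49,465 + 48,430 + 45,480 + 41,155 + 35,880 = $378,920.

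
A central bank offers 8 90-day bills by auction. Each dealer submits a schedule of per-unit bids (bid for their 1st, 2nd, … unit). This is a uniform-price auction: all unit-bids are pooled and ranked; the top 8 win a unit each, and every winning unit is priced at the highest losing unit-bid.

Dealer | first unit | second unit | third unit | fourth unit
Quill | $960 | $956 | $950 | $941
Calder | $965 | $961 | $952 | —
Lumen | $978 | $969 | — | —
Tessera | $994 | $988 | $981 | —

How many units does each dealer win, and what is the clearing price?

Calder 2, Lumen 2, Quill 1, Tessera 3; clearing price $956

All unit-bids, highest first — top 8: 994 (Tessera-1), 988 (Tessera-2), 981 (Tessera-3), 978 (Lumen-1), 969 (Lumen-2), 965 (Calder-1), 961 (Calder-2), 960 (Quill-1)
First bid not allocated: $956.
Allocation: Calder 2, Lumen 2, Quill 1, Tessera 3.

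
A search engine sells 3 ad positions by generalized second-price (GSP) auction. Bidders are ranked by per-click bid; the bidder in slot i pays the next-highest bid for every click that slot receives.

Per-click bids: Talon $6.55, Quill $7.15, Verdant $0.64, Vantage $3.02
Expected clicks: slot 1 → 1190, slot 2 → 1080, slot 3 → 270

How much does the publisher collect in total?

Per-click bids in order: $7.15 (Quill) > $6.55 (Talon) > $3.02 (Vantage) > $0.64 (Verdant)
Slot 1: Quill pays $6.55 × 1190 = $7794.50
Slot 2: Talon pays $3.02 × 1080 = $3261.60
Slot 3: Vantage pays $0.64 × 270 = $172.80
Total = $11228.90

Total revenue: $11228.90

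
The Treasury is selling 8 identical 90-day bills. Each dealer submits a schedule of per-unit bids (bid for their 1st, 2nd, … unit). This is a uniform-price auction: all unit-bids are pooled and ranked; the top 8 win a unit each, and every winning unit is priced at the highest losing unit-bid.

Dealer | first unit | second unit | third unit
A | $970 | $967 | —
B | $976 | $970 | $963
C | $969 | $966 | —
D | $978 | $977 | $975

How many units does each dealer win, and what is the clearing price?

A 2, B 2, C 1, D 3; clearing price $966

Pooled unit-bids ranked (top 8): 978 (D-1), 977 (D-2), 976 (B-1), 975 (D-3), 970 (A-1), 970 (B-2), 969 (C-1), 967 (A-2)
Highest rejected unit-bid = $966.
Allocation: A 2, B 2, C 1, D 3.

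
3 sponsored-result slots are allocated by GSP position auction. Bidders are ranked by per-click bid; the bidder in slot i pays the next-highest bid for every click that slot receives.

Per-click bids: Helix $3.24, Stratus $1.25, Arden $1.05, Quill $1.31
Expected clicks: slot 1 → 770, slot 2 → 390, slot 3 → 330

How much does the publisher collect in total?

Total revenue: $1842.70

Ranked by bid: $3.24 (Helix) > $1.31 (Quill) > $1.25 (Stratus) > $1.05 (Arden)
Slot 1: Helix pays $1.31 × 770 = $1008.70
Slot 2: Quill pays $1.25 × 390 = $487.50
Slot 3: Stratus pays $1.05 × 330 = $346.50
Total = $1842.70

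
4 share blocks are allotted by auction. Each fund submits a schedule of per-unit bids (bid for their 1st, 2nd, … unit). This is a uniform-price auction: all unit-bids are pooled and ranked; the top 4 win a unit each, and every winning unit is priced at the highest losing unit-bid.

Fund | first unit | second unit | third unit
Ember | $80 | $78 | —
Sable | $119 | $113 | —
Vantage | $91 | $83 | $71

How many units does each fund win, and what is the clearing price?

Sable 2, Vantage 2; clearing price $80

Pooled unit-bids ranked (top 4): 119 (Sable-1), 113 (Sable-2), 91 (Vantage-1), 83 (Vantage-2)
The (k+1)-th unit-bid is $80.
Allocation: Sable 2, Vantage 2.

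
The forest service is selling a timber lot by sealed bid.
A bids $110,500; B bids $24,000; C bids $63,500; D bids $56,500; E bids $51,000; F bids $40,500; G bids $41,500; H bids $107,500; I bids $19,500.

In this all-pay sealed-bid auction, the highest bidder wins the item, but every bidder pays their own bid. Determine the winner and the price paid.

A pays $110,500

Bids in order: 110,500 (A) > 107,500 (H) > 63,500 (C) > 56,500 (D) > 51,000 (E) > 41,500 (G) > …
A wins with the top bid; all bids are sunk regardless.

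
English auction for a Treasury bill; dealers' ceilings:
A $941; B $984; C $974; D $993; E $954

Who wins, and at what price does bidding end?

Rule: the price rises until one bidder remains; the winner pays the price at which the last rival dropped out.
Sorting limits: 993 (D) > 984 (B) > 974 (C) > 954 (E) > 941 (A)
B is the last rival to drop out, at $984; D remains and wins at that price.

D wins at $984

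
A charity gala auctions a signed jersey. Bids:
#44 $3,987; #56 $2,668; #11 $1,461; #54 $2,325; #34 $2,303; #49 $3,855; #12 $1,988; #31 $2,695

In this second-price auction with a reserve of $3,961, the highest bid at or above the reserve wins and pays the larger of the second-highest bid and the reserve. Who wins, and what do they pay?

#44 pays $3,961

Bids in order: 3,987 (#44) > 3,855 (#49) > 2,695 (#31) > 2,668 (#56) > 2,325 (#54) > 2,303 (#34) > …
#44 has the top bid at or above the reserve ($3,987).
max(second-highest $3,855, reserve $3,961) = $3,961.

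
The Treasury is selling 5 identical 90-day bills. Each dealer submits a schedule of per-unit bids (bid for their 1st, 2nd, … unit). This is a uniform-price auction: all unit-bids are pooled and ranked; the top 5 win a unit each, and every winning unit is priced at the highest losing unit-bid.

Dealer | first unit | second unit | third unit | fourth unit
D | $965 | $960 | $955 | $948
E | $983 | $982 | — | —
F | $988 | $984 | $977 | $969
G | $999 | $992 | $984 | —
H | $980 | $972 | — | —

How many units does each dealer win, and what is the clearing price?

Merging the schedules and taking the best 5: 999 (G-1), 992 (G-2), 988 (F-1), 984 (F-2), 984 (G-3)
The (k+1)-th unit-bid is $983.
Allocation: F 2, G 3.

F 2, G 3; clearing price $983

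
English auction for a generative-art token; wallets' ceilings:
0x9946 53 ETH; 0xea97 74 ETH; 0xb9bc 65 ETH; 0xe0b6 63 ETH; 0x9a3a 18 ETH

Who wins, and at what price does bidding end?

Limits in order: 74 (0xea97) > 65 (0xb9bc) > 63 (0xe0b6) > 53 (0x9946) > 18 (0x9a3a)
Bidding ends when 0xb9bc exits at 65 ETH; 0xea97 takes it.

0xea97 wins at 65 ETH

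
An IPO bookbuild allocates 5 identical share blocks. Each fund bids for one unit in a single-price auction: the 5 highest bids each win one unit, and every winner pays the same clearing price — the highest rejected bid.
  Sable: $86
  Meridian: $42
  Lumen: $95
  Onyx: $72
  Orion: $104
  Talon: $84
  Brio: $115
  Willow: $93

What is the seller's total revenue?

Sorting: 115 (Brio), 104 (Orion), 95 (Lumen), 93 (Willow), 86 (Sable), 84 (Talon), 72 (Onyx), …
The 5 highest are Brio, Orion, Lumen, Willow, Sable.
Clearing price = highest rejected bid = $84.
Total revenue = 5 × $84 = $420.

Total revenue: $420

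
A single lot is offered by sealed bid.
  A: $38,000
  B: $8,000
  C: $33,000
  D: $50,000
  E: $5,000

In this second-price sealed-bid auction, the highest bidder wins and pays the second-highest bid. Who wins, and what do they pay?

D pays $38,000

Bids in order: 50,000 (D) > 38,000 (A) > 33,000 (C) > 8,000 (B) > 5,000 (E)
D is highest; pays the second-highest bid, $38,000.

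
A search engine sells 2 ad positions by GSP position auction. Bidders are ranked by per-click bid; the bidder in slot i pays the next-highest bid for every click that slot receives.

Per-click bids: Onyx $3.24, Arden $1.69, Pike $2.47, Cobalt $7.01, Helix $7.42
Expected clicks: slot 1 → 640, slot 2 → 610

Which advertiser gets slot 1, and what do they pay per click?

Sorting advertisers: $7.42 (Helix) > $7.01 (Cobalt) > $3.24 (Onyx) > …
Slot 1 goes to the first-ranked bidder, Helix, who pays the next bid down: $7.01/click.

Helix; $7.01 per click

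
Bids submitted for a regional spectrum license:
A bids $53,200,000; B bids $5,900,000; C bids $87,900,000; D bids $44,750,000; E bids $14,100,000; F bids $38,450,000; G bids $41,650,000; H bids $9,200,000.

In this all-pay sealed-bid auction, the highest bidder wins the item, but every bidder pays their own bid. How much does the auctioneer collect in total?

Rule: the highest bidder wins the item, but every bidder pays their own bid.
Sorting bids: 87,900,000 (C) > 53,200,000 (A) > 44,750,000 (D) > 41,650,000 (G) > 38,450,000 (F) > 14,100,000 (E) > …
C wins with the top bid; all bids are sunk regardless.
Every bidder forfeits their bid regardless of winning.
Revenue = 53,200,000 + 5,900,000 + 87,900,000 + 44,750,000 + 14,100,000 + 38,450,000 + 41,650,000 + 9,200,000 = $295,150,000.

Total revenue: $295,150,000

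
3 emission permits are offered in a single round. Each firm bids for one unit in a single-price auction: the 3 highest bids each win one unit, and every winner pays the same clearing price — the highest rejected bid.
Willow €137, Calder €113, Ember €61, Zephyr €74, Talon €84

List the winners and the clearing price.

Sorting: 137 (Willow), 113 (Calder), 84 (Talon), 74 (Zephyr), 61 (Ember)
Top 3: Willow, Calder, Talon.
First losing bid is Zephyr's €74, which sets the uniform price.

Willow, Calder, Talon; each pays €74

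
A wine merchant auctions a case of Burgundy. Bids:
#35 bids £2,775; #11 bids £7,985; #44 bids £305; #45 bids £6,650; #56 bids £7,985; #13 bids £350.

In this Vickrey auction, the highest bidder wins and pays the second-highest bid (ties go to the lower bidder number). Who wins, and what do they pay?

#11 pays £7,985

Rule: the highest bidder wins and pays the second-highest bid.
Bids ranked: 7,985 (#11) > 7,985 (#56) > 6,650 (#45) > 2,775 (#35) > 350 (#13) > 305 (#44)
#11 and #56 tie at £7,985; tie-break gives it to #11.
#11 wins with the highest bid; price is set by the runner-up at £7,985.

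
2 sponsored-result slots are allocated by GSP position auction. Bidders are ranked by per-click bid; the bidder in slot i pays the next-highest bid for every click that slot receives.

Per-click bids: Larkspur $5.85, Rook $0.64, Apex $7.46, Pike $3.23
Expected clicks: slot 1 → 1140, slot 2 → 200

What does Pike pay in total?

Ranked by bid: $7.46 (Apex) > $5.85 (Larkspur) > $3.23 (Pike) > …
Pike ranks below slot 2 → no slot, pays nothing.

Pike pays $0.00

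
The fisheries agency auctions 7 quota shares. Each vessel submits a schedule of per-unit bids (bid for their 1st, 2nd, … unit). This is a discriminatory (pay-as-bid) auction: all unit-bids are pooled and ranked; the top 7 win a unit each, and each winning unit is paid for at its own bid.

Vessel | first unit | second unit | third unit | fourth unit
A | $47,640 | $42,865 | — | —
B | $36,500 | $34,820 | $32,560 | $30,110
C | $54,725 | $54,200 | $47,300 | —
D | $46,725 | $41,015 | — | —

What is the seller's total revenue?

All unit-bids, highest first — top 7: 54,725 (C-1), 54,200 (C-2), 47,640 (A-1), 47,300 (C-3), 46,725 (D-1), 42,865 (A-2), 41,015 (D-2)
Next rejected bid: $36,500 (not a price — pay-as-bid).
Each winning unit pays its own bid.
Revenue = 54,725 + 54,200 + 47,640 + 47,300 + 46,725 + 42,865 + 41,015 = $334,470.

Total revenue: $334,470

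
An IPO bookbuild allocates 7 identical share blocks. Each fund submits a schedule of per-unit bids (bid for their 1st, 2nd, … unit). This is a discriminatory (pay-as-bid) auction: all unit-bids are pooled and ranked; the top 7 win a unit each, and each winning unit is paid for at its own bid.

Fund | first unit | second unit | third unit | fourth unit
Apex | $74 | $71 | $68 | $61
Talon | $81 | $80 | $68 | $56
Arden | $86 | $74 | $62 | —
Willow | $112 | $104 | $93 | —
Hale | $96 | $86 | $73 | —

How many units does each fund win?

Arden 1, Hale 2, Talon 1, Willow 3

All unit-bids, highest first — top 7: 112 (Willow-1), 104 (Willow-2), 96 (Hale-1), 93 (Willow-3), 86 (Arden-1), 86 (Hale-2), 81 (Talon-1)
Next rejected bid: $80 (not a price — pay-as-bid).
Allocation: Arden 1, Hale 2, Talon 1, Willow 3.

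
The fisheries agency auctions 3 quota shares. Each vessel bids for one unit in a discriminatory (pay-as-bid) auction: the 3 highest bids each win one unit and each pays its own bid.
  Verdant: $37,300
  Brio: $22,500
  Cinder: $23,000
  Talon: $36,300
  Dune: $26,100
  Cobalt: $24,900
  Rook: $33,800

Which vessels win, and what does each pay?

Verdant $37,300, Talon $36,300, Rook $33,800

Bids ranked high→low: 37,300 (Verdant), 36,300 (Talon), 33,800 (Rook), 26,100 (Dune), 24,900 (Cobalt), …
The 3 highest are Verdant, Talon, Rook.
Each winner pays its own bid: Verdant $37,300, Talon $36,300, Rook $33,800.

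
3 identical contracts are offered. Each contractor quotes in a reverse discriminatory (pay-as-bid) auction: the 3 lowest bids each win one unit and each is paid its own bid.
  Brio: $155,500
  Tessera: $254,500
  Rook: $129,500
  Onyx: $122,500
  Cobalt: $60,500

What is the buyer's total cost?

Bids ranked low→high: 60,500 (Cobalt), 122,500 (Onyx), 129,500 (Rook), 155,500 (Brio), 254,500 (Tessera)
Winners (3 units): Cobalt, Onyx, Rook.
Total cost = 60,500 + 122,500 + 129,500 = $312,500.

Total cost: $312,500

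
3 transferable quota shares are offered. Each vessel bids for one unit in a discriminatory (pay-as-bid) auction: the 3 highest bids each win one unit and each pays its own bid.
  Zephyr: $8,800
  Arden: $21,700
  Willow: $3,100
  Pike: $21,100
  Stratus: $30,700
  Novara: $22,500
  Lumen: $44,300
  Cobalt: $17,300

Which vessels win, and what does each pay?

Lumen $44,300, Stratus $30,700, Novara $22,500

Ordering the bids: 44,300 (Lumen), 30,700 (Stratus), 22,500 (Novara), 21,700 (Arden), 21,100 (Pike), …
The 3 highest are Lumen, Stratus, Novara.
Each winner pays its own bid: Lumen $44,300, Stratus $30,700, Novara $22,500.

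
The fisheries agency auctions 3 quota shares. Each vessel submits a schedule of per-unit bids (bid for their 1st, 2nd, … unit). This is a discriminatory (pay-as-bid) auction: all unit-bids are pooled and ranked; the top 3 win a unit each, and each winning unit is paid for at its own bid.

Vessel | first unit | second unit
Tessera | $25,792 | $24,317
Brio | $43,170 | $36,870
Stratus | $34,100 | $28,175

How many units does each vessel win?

Pooled unit-bids ranked (top 3): 43,170 (Brio-1), 36,870 (Brio-2), 34,100 (Stratus-1)
Next rejected bid: $28,175 (not a price — pay-as-bid).
Allocation: Brio 2, Stratus 1.

Brio 2, Stratus 1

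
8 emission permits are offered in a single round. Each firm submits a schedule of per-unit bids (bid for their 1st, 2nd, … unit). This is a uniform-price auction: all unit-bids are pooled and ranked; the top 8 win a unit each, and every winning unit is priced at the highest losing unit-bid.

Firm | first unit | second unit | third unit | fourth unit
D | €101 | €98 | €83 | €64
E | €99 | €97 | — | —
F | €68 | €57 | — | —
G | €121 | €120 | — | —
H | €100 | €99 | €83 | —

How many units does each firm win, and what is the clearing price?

Merging the schedules and taking the best 8: 121 (G-1), 120 (G-2), 101 (D-1), 100 (H-1), 99 (E-1), 99 (H-2), 98 (D-2), 97 (E-2)
Highest rejected unit-bid = €83.
Allocation: D 2, E 2, G 2, H 2.

D 2, E 2, G 2, H 2; clearing price €83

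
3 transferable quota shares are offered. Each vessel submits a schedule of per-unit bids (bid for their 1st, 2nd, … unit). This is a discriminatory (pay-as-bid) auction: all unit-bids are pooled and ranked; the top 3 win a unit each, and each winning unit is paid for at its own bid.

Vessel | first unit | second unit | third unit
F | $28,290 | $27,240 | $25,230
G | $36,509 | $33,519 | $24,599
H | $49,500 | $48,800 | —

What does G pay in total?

Pooled unit-bids ranked (top 3): 49,500 (H-1), 48,800 (H-2), 36,509 (G-1)
Next rejected bid: $33,519 (not a price — pay-as-bid).
G's winning unit-bids: 36,509 = $36,509.

G pays $36,509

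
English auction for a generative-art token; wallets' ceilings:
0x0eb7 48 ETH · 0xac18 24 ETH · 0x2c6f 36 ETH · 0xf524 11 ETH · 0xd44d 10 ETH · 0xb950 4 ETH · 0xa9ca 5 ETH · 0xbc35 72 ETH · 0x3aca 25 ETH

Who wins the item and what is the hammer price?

0xbc35 wins at 48 ETH

Limits ranked: 72 (0xbc35) > 48 (0x0eb7) > 36 (0x2c6f) > 25 (0x3aca) > 24 (0xac18) > 11 (0xf524) > …
Once the price passes 48 ETH, only 0xbc35 is left; the hammer falls at 0x0eb7's limit of 48 ETH.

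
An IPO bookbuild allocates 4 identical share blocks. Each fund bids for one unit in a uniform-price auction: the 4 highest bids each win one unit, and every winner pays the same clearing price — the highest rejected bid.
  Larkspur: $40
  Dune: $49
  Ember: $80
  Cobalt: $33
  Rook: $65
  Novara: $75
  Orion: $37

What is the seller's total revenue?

Total revenue: $160

Bids ranked high→low: 80 (Ember), 75 (Novara), 65 (Rook), 49 (Dune), 40 (Larkspur), 37 (Orion), …
Top 4: Ember, Novara, Rook, Dune.
Clearing price = highest rejected bid = $40.
Total revenue = 4 × $40 = $160.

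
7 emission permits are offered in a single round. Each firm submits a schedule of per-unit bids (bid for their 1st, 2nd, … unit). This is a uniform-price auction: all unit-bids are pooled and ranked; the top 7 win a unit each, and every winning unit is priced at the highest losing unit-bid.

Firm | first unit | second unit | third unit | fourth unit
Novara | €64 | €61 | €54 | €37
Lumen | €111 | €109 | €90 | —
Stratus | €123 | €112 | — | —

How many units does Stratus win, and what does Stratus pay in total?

Stratus: 2 units, pays €108

All unit-bids, highest first — top 7: 123 (Stratus-1), 112 (Stratus-2), 111 (Lumen-1), 109 (Lumen-2), 90 (Lumen-3), 64 (Novara-1), 61 (Novara-2)
Highest rejected unit-bid = €54.
Stratus wins 2 unit(s) at €54 each.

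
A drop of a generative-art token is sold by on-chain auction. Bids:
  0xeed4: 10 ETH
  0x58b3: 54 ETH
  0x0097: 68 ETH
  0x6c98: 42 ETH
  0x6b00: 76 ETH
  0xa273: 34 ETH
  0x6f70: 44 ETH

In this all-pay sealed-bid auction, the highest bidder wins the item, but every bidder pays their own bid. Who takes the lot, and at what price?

0x6b00 pays 76 ETH

Bids ranked: 76 (0x6b00) > 68 (0x0097) > 54 (0x58b3) > 44 (0x6f70) > 42 (0x6c98) > 34 (0xa273) > …
0x6b00 is highest and takes the item; every bidder forfeits their bid.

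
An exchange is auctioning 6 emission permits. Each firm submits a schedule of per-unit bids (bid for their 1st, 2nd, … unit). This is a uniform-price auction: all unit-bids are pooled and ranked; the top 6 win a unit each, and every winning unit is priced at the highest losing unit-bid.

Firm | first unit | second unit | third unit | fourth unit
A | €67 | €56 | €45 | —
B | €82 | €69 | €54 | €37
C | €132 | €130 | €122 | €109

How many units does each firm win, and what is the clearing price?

B 2, C 4; clearing price €67

Pooled unit-bids ranked (top 6): 132 (C-1), 130 (C-2), 122 (C-3), 109 (C-4), 82 (B-1), 69 (B-2)
Highest rejected unit-bid = €67.
Allocation: B 2, C 4.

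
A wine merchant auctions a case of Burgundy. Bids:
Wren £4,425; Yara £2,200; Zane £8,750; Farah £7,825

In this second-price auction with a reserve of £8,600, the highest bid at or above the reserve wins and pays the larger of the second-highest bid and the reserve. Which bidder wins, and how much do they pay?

Bids in order: 8,750 (Zane) > 7,825 (Farah) > 4,425 (Wren) > 2,200 (Yara)
Zane has the top bid at or above the reserve (£8,750).
Second-highest bid £7,825 is below the reserve £8,600, so the reserve binds → payment £8,600.

Zane pays £8,600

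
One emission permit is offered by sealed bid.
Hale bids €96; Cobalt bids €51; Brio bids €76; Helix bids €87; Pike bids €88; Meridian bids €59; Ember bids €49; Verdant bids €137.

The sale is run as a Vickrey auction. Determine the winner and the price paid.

Verdant pays €96

Rule: the highest bidder wins and pays the second-highest bid.
Bids ranked: 137 (Verdant) > 96 (Hale) > 88 (Pike) > 87 (Helix) > 76 (Brio) > 59 (Meridian) > …
Verdant wins with the highest bid; price is set by the runner-up at €96.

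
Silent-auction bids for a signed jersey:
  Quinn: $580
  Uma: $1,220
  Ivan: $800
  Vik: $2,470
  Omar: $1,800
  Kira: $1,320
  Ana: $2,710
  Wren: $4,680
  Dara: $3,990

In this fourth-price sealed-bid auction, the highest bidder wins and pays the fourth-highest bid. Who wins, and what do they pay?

Wren pays $2,470

Fourth-price sealed-bid auction: the highest bidder wins and pays the fourth-highest bid.
Bids ranked: 4,680 (Wren) > 3,990 (Dara) > 2,710 (Ana) > 2,470 (Vik) > 1,800 (Omar) > 1,320 (Kira) > …
Wren is highest; pays the fourth-highest bid, $2,470.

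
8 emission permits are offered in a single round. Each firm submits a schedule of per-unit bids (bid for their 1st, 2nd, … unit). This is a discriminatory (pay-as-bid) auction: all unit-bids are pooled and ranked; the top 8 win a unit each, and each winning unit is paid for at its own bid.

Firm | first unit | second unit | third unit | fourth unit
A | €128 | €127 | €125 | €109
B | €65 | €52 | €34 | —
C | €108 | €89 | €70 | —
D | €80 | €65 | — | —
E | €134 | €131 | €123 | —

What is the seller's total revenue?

Merging the schedules and taking the best 8: 134 (E-1), 131 (E-2), 128 (A-1), 127 (A-2), 125 (A-3), 123 (E-3), 109 (A-4), 108 (C-1)
Next rejected bid: €89 (not a price — pay-as-bid).
Each winning unit pays its own bid.
Revenue = 134 + 131 + 128 + 127 + 125 + 123 + 109 + 108 = €985.

Total revenue: €985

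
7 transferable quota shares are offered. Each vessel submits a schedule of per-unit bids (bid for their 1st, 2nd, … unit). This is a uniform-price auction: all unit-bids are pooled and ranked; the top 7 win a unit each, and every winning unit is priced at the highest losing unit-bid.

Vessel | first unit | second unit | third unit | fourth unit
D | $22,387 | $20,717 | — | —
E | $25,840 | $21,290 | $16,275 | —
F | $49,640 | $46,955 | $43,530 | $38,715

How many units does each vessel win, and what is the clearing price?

D 1, E 2, F 4; clearing price $20,717

Merging the schedules and taking the best 7: 49,640 (F-1), 46,955 (F-2), 43,530 (F-3), 38,715 (F-4), 25,840 (E-1), 22,387 (D-1), 21,290 (E-2)
Highest rejected unit-bid = $20,717.
Allocation: D 1, E 2, F 4.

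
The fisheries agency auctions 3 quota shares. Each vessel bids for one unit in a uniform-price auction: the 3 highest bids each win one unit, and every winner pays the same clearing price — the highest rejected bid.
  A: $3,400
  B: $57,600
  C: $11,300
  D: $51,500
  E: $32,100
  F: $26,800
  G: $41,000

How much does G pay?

Ordering the bids: 57,600 (B), 51,500 (D), 41,000 (G), 32,100 (E), 26,800 (F), …
The 3 highest are B, D, G.
First losing bid is E's $32,100, which sets the uniform price.
G wins → pays $32,100.

G pays $32,100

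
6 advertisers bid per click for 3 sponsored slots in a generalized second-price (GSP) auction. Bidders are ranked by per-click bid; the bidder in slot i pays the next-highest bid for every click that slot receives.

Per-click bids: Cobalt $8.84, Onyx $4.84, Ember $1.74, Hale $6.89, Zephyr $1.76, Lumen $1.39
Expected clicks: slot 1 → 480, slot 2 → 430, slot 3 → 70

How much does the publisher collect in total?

Total revenue: $5511.60

Sorting advertisers: $8.84 (Cobalt) > $6.89 (Hale) > $4.84 (Onyx) > $1.76 (Zephyr) > …
Slot 1: Cobalt pays $6.89 × 480 = $3307.20
Slot 2: Hale pays $4.84 × 430 = $2081.20
Slot 3: Onyx pays $1.76 × 70 = $123.20
Total = $5511.60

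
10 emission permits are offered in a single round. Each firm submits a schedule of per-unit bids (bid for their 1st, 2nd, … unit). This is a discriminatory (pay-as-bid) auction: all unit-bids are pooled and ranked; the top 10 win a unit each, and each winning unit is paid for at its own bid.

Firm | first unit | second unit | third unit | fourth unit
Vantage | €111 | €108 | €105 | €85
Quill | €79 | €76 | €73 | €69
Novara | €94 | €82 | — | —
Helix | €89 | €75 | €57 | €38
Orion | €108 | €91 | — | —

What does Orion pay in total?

Merging the schedules and taking the best 10: 111 (Vantage-1), 108 (Vantage-2), 108 (Orion-1), 105 (Vantage-3), 94 (Novara-1), 91 (Orion-2), 89 (Helix-1), 85 (Vantage-4), 82 (Novara-2), 79 (Quill-1)
Next rejected bid: €76 (not a price — pay-as-bid).
Orion's winning unit-bids: 108 + 91 = €199.

Orion pays €199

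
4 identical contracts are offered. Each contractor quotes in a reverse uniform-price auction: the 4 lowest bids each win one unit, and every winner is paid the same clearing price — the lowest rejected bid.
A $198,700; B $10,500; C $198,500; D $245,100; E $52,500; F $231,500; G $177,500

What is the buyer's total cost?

Ordering the bids: 10,500 (B), 52,500 (E), 177,500 (G), 198,500 (C), 198,700 (A), 231,500 (F), …
The 4 lowest are B, E, G, C.
Lowest unsuccessful bid: $198,700 → clearing price.
Total cost = 4 × $198,700 = $794,800.

Total cost: $794,800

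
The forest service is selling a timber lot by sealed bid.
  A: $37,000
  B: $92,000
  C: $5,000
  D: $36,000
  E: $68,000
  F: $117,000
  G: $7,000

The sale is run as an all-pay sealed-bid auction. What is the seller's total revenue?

Total revenue: $362,000

Bids in order: 117,000 (F) > 92,000 (B) > 68,000 (E) > 37,000 (A) > 36,000 (D) > 7,000 (G) > …
Every bidder forfeits their bid regardless of winning.
Revenue = 37,000 + 92,000 + 5,000 + 36,000 + 68,000 + 117,000 + 7,000 = $362,000.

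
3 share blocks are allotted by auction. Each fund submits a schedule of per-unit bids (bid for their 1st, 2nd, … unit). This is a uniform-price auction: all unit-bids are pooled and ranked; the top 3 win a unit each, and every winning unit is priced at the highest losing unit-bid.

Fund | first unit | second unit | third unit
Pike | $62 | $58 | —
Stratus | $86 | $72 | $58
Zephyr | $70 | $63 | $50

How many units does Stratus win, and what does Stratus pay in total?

Stratus: 2 units, pays $126

All unit-bids, highest first — top 3: 86 (Stratus-1), 72 (Stratus-2), 70 (Zephyr-1)
Highest rejected unit-bid = $63.
Stratus wins 2 unit(s) at $63 each.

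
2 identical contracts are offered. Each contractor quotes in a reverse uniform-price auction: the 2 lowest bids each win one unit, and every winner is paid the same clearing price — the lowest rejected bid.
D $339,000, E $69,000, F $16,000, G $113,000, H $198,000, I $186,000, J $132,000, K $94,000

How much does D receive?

D is paid $0

Sorting: 16,000 (F), 69,000 (E), 94,000 (K), 113,000 (G), …
Lowest 2: F, E.
First losing bid is K's $94,000, which sets the uniform price.
D does not win → is paid $0.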